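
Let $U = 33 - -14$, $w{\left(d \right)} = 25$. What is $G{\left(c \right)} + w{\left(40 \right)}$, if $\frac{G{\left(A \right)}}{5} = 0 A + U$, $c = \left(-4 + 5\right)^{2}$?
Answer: $260$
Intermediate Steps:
$c = 1$ ($c = 1^{2} = 1$)
$U = 47$ ($U = 33 + 14 = 47$)
$G{\left(A \right)} = 235$ ($G{\left(A \right)} = 5 \left(0 A + 47\right) = 5 \left(0 + 47\right) = 5 \cdot 47 = 235$)
$G{\left(c \right)} + w{\left(40 \right)} = 235 + 25 = 260$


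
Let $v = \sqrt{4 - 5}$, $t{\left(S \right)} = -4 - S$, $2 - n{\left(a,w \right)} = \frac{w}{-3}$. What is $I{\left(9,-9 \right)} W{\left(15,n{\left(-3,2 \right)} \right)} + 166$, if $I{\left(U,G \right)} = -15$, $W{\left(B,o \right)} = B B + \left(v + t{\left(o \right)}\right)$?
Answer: $-3109 - 15 i \approx -3109.0 - 15.0 i$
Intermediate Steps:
$n{\left(a,w \right)} = 2 + \frac{w}{3}$ ($n{\left(a,w \right)} = 2 - \frac{w}{-3} = 2 - w \left(- \frac{1}{3}\right) = 2 - - \frac{w}{3} = 2 + \frac{w}{3}$)
$v = i$ ($v = \sqrt{-1} = i \approx 1.0 i$)
$W{\left(B,o \right)} = -4 + i + B^{2} - o$ ($W{\left(B,o \right)} = B B - \left(4 + o - i\right) = B^{2} - \left(4 + o - i\right) = -4 + i + B^{2} - o$)
$I{\left(9,-9 \right)} W{\left(15,n{\left(-3,2 \right)} \right)} + 166 = - 15 \left(-4 + i + 15^{2} - \left(2 + \frac{1}{3} \cdot 2\right)\right) + 166 = - 15 \left(-4 + i + 225 - \left(2 + \frac{2}{3}\right)\right) + 166 = - 15 \left(-4 + i + 225 - \frac{8}{3}\right) + 166 = - 15 \left(\frac{655}{3} + i\right) + 166 = \left(-3275 - 15 i\right) + 166 = -3109 - 15 i$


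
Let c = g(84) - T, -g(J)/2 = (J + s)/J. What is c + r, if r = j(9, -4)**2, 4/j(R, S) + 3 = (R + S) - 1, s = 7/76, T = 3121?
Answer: -1416793/456 ≈ -3107.0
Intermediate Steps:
s = 7/76 (s = 7*(1/76) = 7/76 ≈ 0.092105)
g(J) = -2*(7/76 + J)/J (g(J) = -2*(J + 7/76)/J = -2*(7/76 + J)/J)
j(R, S) = 4/(-4 + R + S) (j(R, S) = 4/(-3 + ((R + S) - 1)) = 4/(-3 + (-1 + R + S)) = 4/(-4 + R + S))
c = -1424089/456 (c = (-2 - 7/38/84) - 1*3121 = (-2 - 7/38*1/84) - 3121 = (-2 - 1/456) - 3121 = -913/456 - 3121 = -1424089/456 ≈ -3123.0)
r = 16 (r = (4/(-4 + 9 - 4))**2 = (4/1)**2 = (4*1)**2 = 4**2 = 16)
c + r = -1424089/456 + 16 = -1416793/456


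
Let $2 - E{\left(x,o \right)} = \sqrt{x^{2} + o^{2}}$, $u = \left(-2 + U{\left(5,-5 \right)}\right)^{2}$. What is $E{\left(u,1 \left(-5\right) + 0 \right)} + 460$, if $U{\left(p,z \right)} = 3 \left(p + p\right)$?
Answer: $462 - 37 \sqrt{449} \approx -322.02$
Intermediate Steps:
$U{\left(p,z \right)} = 6 p$ ($U{\left(p,z \right)} = 3 \cdot 2 p = 6 p$)
$u = 784$ ($u = \left(-2 + 6 \cdot 5\right)^{2} = \left(-2 + 30\right)^{2} = 28^{2} = 784$)
$E{\left(x,o \right)} = 2 - \sqrt{o^{2} + x^{2}}$ ($E{\left(x,o \right)} = 2 - \sqrt{x^{2} + o^{2}} = 2 - \sqrt{o^{2} + x^{2}}$)
$E{\left(u,1 \left(-5\right) + 0 \right)} + 460 = \left(2 - \sqrt{\left(1 \left(-5\right) + 0\right)^{2} + 784^{2}}\right) + 460 = \left(2 - \sqrt{\left(-5 + 0\right)^{2} + 614656}\right) + 460 = \left(2 - \sqrt{\left(-5\right)^{2} + 614656}\right) + 460 = \left(2 - \sqrt{25 + 614656}\right) + 460 = \left(2 - \sqrt{614681}\right) + 460 = \left(2 - 37 \sqrt{449}\right) + 460 = 462 - 37 \sqrt{449}$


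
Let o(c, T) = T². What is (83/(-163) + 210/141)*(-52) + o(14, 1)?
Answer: -382807/7661 ≈ -49.968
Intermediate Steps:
(83/(-163) + 210/141)*(-52) + o(14, 1) = (83/(-163) + 210/141)*(-52) + 1² = (83*(-1/163) + 210*(1/141))*(-52) + 1 = (-83/163 + 70/47)*(-52) + 1 = (7509/7661)*(-52) + 1 = -390468/7661 + 1 = -382807/7661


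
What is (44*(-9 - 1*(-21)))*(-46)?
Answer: -24288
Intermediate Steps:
(44*(-9 - 1*(-21)))*(-46) = (44*(-9 + 21))*(-46) = (44*12)*(-46) = 528*(-46) = -24288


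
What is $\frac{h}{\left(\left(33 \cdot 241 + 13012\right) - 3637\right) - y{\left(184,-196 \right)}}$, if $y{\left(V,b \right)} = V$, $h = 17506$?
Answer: $\frac{8753}{8572} \approx 1.0211$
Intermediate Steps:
$\frac{h}{\left(\left(33 \cdot 241 + 13012\right) - 3637\right) - y{\left(184,-196 \right)}} = \frac{17506}{\left(\left(33 \cdot 241 + 13012\right) - 3637\right) - 184} = \frac{17506}{\left(\left(7953 + 13012\right) - 3637\right) - 184} = \frac{17506}{\left(20965 - 3637\right) - 184} = \frac{17506}{17328 - 184} = \frac{17506}{17144} = 17506 \cdot \frac{1}{17144} = \frac{8753}{8572}$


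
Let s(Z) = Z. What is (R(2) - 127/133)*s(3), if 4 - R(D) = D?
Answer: 417/133 ≈ 3.1353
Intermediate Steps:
R(D) = 4 - D
(R(2) - 127/133)*s(3) = ((4 - 1*2) - 127/133)*3 = ((4 - 2) - 127*1/133)*3 = (2 - 127/133)*3 = (139/133)*3 = 417/133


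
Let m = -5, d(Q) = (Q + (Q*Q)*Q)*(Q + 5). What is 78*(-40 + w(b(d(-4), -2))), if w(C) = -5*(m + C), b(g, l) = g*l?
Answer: -54210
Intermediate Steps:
d(Q) = (5 + Q)*(Q + Q³) (d(Q) = (Q + Q²*Q)*(5 + Q) = (Q + Q³)*(5 + Q) = (5 + Q)*(Q + Q³))
w(C) = 25 - 5*C (w(C) = -5*(-5 + C) = 25 - 5*C)
78*(-40 + w(b(d(-4), -2))) = 78*(-40 + (25 - 5*(-4*(5 - 4 + (-4)³ + 5*(-4)²))*(-2))) = 78*(-40 + (25 - 5*(-4*(5 - 4 - 64 + 5*16))*(-2))) = 78*(-40 + (25 - 5*(-4*(5 - 4 - 64 + 80))*(-2))) = 78*(-40 + (25 - 5*(-4*17)*(-2))) = 78*(-40 + (25 - (-340)*(-2))) = 78*(-40 + (25 - 5*136)) = 78*(-40 + (25 - 680)) = 78*(-40 - 655) = 78*(-695) = -54210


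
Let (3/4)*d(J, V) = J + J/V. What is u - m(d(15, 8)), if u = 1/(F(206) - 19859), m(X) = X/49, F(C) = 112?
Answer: -2591/5642 ≈ -0.45923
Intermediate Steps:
d(J, V) = 4*J/3 + 4*J/(3*V) (d(J, V) = 4*(J + J/V)/3 = 4*J/3 + 4*J/(3*V))
m(X) = X/49 (m(X) = X*(1/49) = X/49)
u = -1/19747 (u = 1/(112 - 19859) = 1/(-19747) = -1/19747 ≈ -5.0641e-5)
u - m(d(15, 8)) = -1/19747 - (4/3)*15*(1 + 8)/8/49 = -1/19747 - (4/3)*15*(1/8)*9/49 = -1/19747 - 45/(49*2) = -1/19747 - 1*45/98 = -1/19747 - 45/98 = -2591/5642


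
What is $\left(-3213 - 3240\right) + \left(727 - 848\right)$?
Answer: $-6574$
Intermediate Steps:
$\left(-3213 - 3240\right) + \left(727 - 848\right) = -6453 - 121 = -6574$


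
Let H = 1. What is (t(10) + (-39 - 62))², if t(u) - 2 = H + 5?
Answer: 8649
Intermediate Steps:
t(u) = 8 (t(u) = 2 + (1 + 5) = 2 + 6 = 8)
(t(10) + (-39 - 62))² = (8 + (-39 - 62))² = (8 - 101)² = (-93)² = 8649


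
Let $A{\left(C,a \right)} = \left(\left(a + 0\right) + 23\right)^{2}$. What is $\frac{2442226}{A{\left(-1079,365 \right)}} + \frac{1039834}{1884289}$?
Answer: $\frac{2379200178505}{141834201608} \approx 16.775$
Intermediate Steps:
$A{\left(C,a \right)} = \left(23 + a\right)^{2}$ ($A{\left(C,a \right)} = \left(a + 23\right)^{2} = \left(23 + a\right)^{2}$)
$\frac{2442226}{A{\left(-1079,365 \right)}} + \frac{1039834}{1884289} = \frac{2442226}{\left(23 + 365\right)^{2}} + \frac{1039834}{1884289} = \frac{2442226}{388^{2}} + 1039834 \cdot \frac{1}{1884289} = \frac{2442226}{150544} + \frac{1039834}{1884289} = 2442226 \cdot \frac{1}{150544} + \frac{1039834}{1884289} = \frac{1221113}{75272} + \frac{1039834}{1884289} = \frac{2379200178505}{141834201608}$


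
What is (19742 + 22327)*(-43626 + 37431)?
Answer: -260617455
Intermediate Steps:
(19742 + 22327)*(-43626 + 37431) = 42069*(-6195) = -260617455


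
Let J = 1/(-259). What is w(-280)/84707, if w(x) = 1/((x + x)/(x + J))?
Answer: 72521/12285903280 ≈ 5.9028e-6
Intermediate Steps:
J = -1/259 ≈ -0.0038610
w(x) = (-1/259 + x)/(2*x) (w(x) = 1/((x + x)/(x - 1/259)) = 1/((2*x)/(-1/259 + x)) = 1/(2*x/(-1/259 + x)) = (-1/259 + x)/(2*x))
w(-280)/84707 = ((1/518)*(-1 + 259*(-280))/(-280))/84707 = ((1/518)*(-1/280)*(-1 - 72520))*(1/84707) = ((1/518)*(-1/280)*(-72521))*(1/84707) = (72521/145040)*(1/84707) = 72521/12285903280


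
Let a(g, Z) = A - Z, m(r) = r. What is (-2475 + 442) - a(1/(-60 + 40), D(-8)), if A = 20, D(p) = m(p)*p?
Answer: -1989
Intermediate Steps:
D(p) = p² (D(p) = p*p = p²)
a(g, Z) = 20 - Z
(-2475 + 442) - a(1/(-60 + 40), D(-8)) = (-2475 + 442) - (20 - 1*(-8)²) = -2033 - (20 - 1*64) = -2033 - (20 - 64) = -2033 - 1*(-44) = -2033 + 44 = -1989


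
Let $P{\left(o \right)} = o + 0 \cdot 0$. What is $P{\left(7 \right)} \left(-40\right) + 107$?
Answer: $-173$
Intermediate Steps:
$P{\left(o \right)} = o$ ($P{\left(o \right)} = o + 0 = o$)
$P{\left(7 \right)} \left(-40\right) + 107 = 7 \left(-40\right) + 107 = -280 + 107 = -173$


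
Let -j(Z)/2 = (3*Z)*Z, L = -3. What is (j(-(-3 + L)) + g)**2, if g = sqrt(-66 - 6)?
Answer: 46584 - 2592*I*sqrt(2) ≈ 46584.0 - 3665.6*I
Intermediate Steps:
j(Z) = -6*Z**2 (j(Z) = -2*3*Z*Z = -6*Z**2)
g = 6*I*sqrt(2) (g = sqrt(-72) = 6*I*sqrt(2) ≈ 8.4853*I)
(j(-(-3 + L)) + g)**2 = (-6*(-3 - 3)**2 + 6*I*sqrt(2))**2 = (-6*(-1*(-6))**2 + 6*I*sqrt(2))**2 = (-6*6**2 + 6*I*sqrt(2))**2 = (-6*36 + 6*I*sqrt(2))**2 = (-216 + 6*I*sqrt(2))**2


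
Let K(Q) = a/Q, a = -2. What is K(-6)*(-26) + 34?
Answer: 76/3 ≈ 25.333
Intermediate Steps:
K(Q) = -2/Q
K(-6)*(-26) + 34 = -2/(-6)*(-26) + 34 = -2*(-⅙)*(-26) + 34 = (⅓)*(-26) + 34 = -26/3 + 34 = 76/3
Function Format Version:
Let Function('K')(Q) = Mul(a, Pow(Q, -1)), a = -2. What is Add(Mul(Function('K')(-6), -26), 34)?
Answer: Rational(76, 3) ≈ 25.333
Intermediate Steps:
Function('K')(Q) = Mul(-2, Pow(Q, -1))
Add(Mul(Function('K')(-6), -26), 34) = Add(Mul(Mul(-2, Pow(-6, -1)), -26), 34) = Add(Mul(Mul(-2, Rational(-1, 6)), -26), 34) = Add(Mul(Rational(1, 3), -26), 34) = Add(Rational(-26, 3), 34) = Rational(76, 3)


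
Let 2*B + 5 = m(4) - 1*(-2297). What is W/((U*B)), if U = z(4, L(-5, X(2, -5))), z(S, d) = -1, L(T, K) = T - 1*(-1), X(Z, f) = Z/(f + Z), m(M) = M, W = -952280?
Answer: 34010/41 ≈ 829.51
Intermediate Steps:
X(Z, f) = Z/(Z + f)
L(T, K) = 1 + T (L(T, K) = T + 1 = 1 + T)
U = -1
B = 1148 (B = -5/2 + (4 - 1*(-2297))/2 = -5/2 + (4 + 2297)/2 = -5/2 + (½)*2301 = -5/2 + 2301/2 = 1148)
W/((U*B)) = -952280/((-1*1148)) = -952280/(-1148) = -952280*(-1/1148) = 34010/41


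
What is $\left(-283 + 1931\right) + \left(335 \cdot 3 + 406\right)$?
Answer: $3059$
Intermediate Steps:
$\left(-283 + 1931\right) + \left(335 \cdot 3 + 406\right) = 1648 + \left(1005 + 406\right) = 1648 + 1411 = 3059$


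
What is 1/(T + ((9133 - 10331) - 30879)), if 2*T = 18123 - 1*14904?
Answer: -2/60935 ≈ -3.2822e-5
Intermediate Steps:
T = 3219/2 (T = (18123 - 1*14904)/2 = (18123 - 14904)/2 = (1/2)*3219 = 3219/2 ≈ 1609.5)
1/(T + ((9133 - 10331) - 30879)) = 1/(3219/2 + ((9133 - 10331) - 30879)) = 1/(3219/2 + (-1198 - 30879)) = 1/(3219/2 - 32077) = 1/(-60935/2) = -2/60935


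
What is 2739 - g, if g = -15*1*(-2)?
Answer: 2709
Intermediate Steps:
g = 30 (g = -15*(-2) = 30)
2739 - g = 2739 - 1*30 = 2739 - 30 = 2709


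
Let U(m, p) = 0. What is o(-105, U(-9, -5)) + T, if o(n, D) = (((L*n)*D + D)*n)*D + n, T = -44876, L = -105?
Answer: -44981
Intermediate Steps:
o(n, D) = n + D*n*(D - 105*D*n) (o(n, D) = (((-105*n)*D + D)*n)*D + n = ((-105*D*n + D)*n)*D + n = ((D - 105*D*n)*n)*D + n = (n*(D - 105*D*n))*D + n = D*n*(D - 105*D*n) + n = n + D*n*(D - 105*D*n))
o(-105, U(-9, -5)) + T = -105*(1 + 0² - 105*(-105)*0²) - 44876 = -105*(1 + 0 - 105*(-105)*0) - 44876 = -105*(1 + 0 + 0) - 44876 = -105*1 - 44876 = -105 - 44876 = -44981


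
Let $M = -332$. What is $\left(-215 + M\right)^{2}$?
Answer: $299209$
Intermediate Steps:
$\left(-215 + M\right)^{2} = \left(-215 - 332\right)^{2} = \left(-547\right)^{2} = 299209$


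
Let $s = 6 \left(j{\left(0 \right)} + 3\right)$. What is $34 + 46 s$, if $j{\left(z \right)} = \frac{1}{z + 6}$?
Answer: $908$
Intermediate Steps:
$j{\left(z \right)} = \frac{1}{6 + z}$
$s = 19$ ($s = 6 \left(\frac{1}{6 + 0} + 3\right) = 6 \left(\frac{1}{6} + 3\right) = 6 \cdot \frac{19}{6} = 19$)
$34 + 46 s = 34 + 46 \cdot 19 = 34 + 874 = 908$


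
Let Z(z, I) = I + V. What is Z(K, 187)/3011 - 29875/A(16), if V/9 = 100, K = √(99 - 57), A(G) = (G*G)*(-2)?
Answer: 90510169/1541632 ≈ 58.711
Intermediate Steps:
A(G) = -2*G² (A(G) = G²*(-2) = -2*G²)
K = √42 ≈ 6.4807
V = 900 (V = 9*100 = 900)
Z(z, I) = 900 + I (Z(z, I) = I + 900 = 900 + I)
Z(K, 187)/3011 - 29875/A(16) = (900 + 187)/3011 - 29875/((-2*16²)) = 1087*(1/3011) - 29875/((-2*256)) = 1087/3011 - 29875/(-512) = 1087/3011 - 29875*(-1/512) = 1087/3011 + 29875/512 = 90510169/1541632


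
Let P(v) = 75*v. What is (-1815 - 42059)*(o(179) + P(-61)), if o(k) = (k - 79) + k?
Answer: 188482704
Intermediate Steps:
o(k) = -79 + 2*k (o(k) = (-79 + k) + k = -79 + 2*k)
(-1815 - 42059)*(o(179) + P(-61)) = (-1815 - 42059)*((-79 + 2*179) + 75*(-61)) = -43874*((-79 + 358) - 4575) = -43874*(279 - 4575) = -43874*(-4296) = 188482704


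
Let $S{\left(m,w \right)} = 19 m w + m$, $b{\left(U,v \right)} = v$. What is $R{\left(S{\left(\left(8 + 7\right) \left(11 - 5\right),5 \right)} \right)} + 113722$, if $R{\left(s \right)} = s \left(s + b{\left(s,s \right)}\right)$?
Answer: $149412922$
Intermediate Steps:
$S{\left(m,w \right)} = m + 19 m w$ ($S{\left(m,w \right)} = 19 m w + m = m + 19 m w$)
$R{\left(s \right)} = 2 s^{2}$ ($R{\left(s \right)} = s \left(s + s\right) = s 2 s = 2 s^{2}$)
$R{\left(S{\left(\left(8 + 7\right) \left(11 - 5\right),5 \right)} \right)} + 113722 = 2 \left(\left(8 + 7\right) \left(11 - 5\right) \left(1 + 19 \cdot 5\right)\right)^{2} + 113722 = 2 \left(15 \cdot 6 \left(1 + 95\right)\right)^{2} + 113722 = 2 \left(90 \cdot 96\right)^{2} + 113722 = 2 \cdot 8640^{2} + 113722 = 2 \cdot 74649600 + 113722 = 149299200 + 113722 = 149412922$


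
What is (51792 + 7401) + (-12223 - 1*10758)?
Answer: 36212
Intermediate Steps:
(51792 + 7401) + (-12223 - 1*10758) = 59193 + (-12223 - 10758) = 59193 - 22981 = 36212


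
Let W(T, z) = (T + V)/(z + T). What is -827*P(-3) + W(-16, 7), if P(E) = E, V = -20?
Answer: 2485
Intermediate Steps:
W(T, z) = (-20 + T)/(T + z) (W(T, z) = (T - 20)/(z + T) = (-20 + T)/(T + z))
-827*P(-3) + W(-16, 7) = -827*(-3) + (-20 - 16)/(-16 + 7) = 2481 - 36/(-9) = 2481 - ⅑*(-36) = 2481 + 4 = 2485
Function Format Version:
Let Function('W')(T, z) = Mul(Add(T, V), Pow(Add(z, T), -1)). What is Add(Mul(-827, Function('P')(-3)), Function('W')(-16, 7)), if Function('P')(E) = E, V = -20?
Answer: 2485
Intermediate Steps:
Function('W')(T, z) = Mul(Pow(Add(T, z), -1), Add(-20, T)) (Function('W')(T, z) = Mul(Add(T, -20), Pow(Add(z, T), -1)) = Mul(Add(-20, T), Pow(Add(T, z), -1)) = Mul(Pow(Add(T, z), -1), Add(-20, T)))
Add(Mul(-827, Function('P')(-3)), Function('W')(-16, 7)) = Add(Mul(-827, -3), Mul(Pow(Add(-16, 7), -1), Add(-20, -16))) = Add(2481, Mul(Pow(-9, -1), -36)) = Add(2481, Mul(Rational(-1, 9), -36)) = Add(2481, 4) = 2485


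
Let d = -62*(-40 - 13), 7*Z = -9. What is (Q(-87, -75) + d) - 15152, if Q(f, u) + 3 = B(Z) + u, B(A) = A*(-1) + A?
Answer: -11944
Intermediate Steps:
Z = -9/7 (Z = (1/7)*(-9) = -9/7 ≈ -1.2857)
B(A) = 0 (B(A) = -A + A = 0)
d = 3286 (d = -62*(-53) = 3286)
Q(f, u) = -3 + u (Q(f, u) = -3 + (0 + u) = -3 + u)
(Q(-87, -75) + d) - 15152 = ((-3 - 75) + 3286) - 15152 = (-78 + 3286) - 15152 = 3208 - 15152 = -11944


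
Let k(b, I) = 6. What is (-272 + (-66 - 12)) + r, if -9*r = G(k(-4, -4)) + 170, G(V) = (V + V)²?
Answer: -3464/9 ≈ -384.89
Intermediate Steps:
G(V) = 4*V² (G(V) = (2*V)² = 4*V²)
r = -314/9 (r = -(4*6² + 170)/9 = -(4*36 + 170)/9 = -(144 + 170)/9 = -⅑*314 = -314/9 ≈ -34.889)
(-272 + (-66 - 12)) + r = (-272 + (-66 - 12)) - 314/9 = (-272 - 78) - 314/9 = -350 - 314/9 = -3464/9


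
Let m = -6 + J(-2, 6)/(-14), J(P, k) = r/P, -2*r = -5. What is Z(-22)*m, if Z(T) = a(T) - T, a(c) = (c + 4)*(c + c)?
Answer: -134717/28 ≈ -4811.3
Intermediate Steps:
r = 5/2 (r = -1/2*(-5) = 5/2 ≈ 2.5000)
a(c) = 2*c*(4 + c) (a(c) = (4 + c)*(2*c) = 2*c*(4 + c))
J(P, k) = 5/(2*P)
Z(T) = -T + 2*T*(4 + T) (Z(T) = 2*T*(4 + T) - T = -T + 2*T*(4 + T))
m = -331/56 (m = -6 + ((5/2)/(-2))/(-14) = -6 - 5*(-1)/(28*2) = -6 - 1/14*(-5/4) = -6 + 5/56 = -331/56 ≈ -5.9107)
Z(-22)*m = -22*(7 + 2*(-22))*(-331/56) = -22*(7 - 44)*(-331/56) = -22*(-37)*(-331/56) = 814*(-331/56) = -134717/28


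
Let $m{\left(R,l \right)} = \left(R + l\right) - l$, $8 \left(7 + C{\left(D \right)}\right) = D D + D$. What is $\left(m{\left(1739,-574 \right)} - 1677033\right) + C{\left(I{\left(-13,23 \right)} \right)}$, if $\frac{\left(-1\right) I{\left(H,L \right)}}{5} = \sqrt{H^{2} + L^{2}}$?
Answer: $- \frac{6692479}{4} - \frac{5 \sqrt{698}}{8} \approx -1.6731 \cdot 10^{6}$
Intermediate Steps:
$I{\left(H,L \right)} = - 5 \sqrt{H^{2} + L^{2}}$
$C{\left(D \right)} = -7 + \frac{D}{8} + \frac{D^{2}}{8}$ ($C{\left(D \right)} = -7 + \frac{D D + D}{8} = -7 + \frac{D^{2} + D}{8} = -7 + \frac{D + D^{2}}{8} = -7 + \left(\frac{D}{8} + \frac{D^{2}}{8}\right) = -7 + \frac{D}{8} + \frac{D^{2}}{8}$)
$m{\left(R,l \right)} = R$
$\left(m{\left(1739,-574 \right)} - 1677033\right) + C{\left(I{\left(-13,23 \right)} \right)} = \left(1739 - 1677033\right) + \left(-7 + \frac{\left(-5\right) \sqrt{\left(-13\right)^{2} + 23^{2}}}{8} + \frac{\left(- 5 \sqrt{\left(-13\right)^{2} + 23^{2}}\right)^{2}}{8}\right) = -1675294 + \left(-7 + \frac{\left(-5\right) \sqrt{169 + 529}}{8} + \frac{\left(- 5 \sqrt{169 + 529}\right)^{2}}{8}\right) = -1675294 + \left(-7 + \frac{\left(-5\right) \sqrt{698}}{8} + \frac{\left(- 5 \sqrt{698}\right)^{2}}{8}\right) = -1675294 - \left(- \frac{8697}{4} + \frac{5 \sqrt{698}}{8}\right) = -1675294 + \left(\frac{8697}{4} - \frac{5 \sqrt{698}}{8}\right) = - \frac{6692479}{4} - \frac{5 \sqrt{698}}{8}$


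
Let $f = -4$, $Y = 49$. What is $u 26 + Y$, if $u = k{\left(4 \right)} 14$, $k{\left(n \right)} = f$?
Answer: $-1407$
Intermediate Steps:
$k{\left(n \right)} = -4$
$u = -56$ ($u = \left(-4\right) 14 = -56$)
$u 26 + Y = \left(-56\right) 26 + 49 = -1456 + 49 = -1407$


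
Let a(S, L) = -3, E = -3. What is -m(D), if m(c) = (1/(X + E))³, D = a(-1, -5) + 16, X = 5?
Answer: -⅛ ≈ -0.12500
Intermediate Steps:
D = 13 (D = -3 + 16 = 13)
m(c) = ⅛ (m(c) = (1/(5 - 3))³ = (1/2)³ = (½)³ = ⅛)
-m(D) = -1*⅛ = -⅛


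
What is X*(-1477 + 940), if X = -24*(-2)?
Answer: -25776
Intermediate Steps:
X = 48
X*(-1477 + 940) = 48*(-1477 + 940) = 48*(-537) = -25776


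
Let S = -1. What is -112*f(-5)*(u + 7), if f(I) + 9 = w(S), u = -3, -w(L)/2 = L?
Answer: 3136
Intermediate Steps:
w(L) = -2*L
f(I) = -7 (f(I) = -9 - 2*(-1) = -9 + 2 = -7)
-112*f(-5)*(u + 7) = -(-784)*(-3 + 7) = -(-784)*4 = -112*(-28) = 3136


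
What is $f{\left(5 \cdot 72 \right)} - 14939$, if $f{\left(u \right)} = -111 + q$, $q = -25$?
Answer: $-15075$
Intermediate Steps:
$f{\left(u \right)} = -136$ ($f{\left(u \right)} = -111 - 25 = -136$)
$f{\left(5 \cdot 72 \right)} - 14939 = -136 - 14939 = -15075$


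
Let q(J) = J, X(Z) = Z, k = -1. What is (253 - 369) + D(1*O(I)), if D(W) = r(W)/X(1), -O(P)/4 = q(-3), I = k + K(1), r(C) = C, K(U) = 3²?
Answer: -104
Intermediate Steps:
K(U) = 9
I = 8 (I = -1 + 9 = 8)
O(P) = 12 (O(P) = -4*(-3) = 12)
D(W) = W (D(W) = W/1 = W*1 = W)
(253 - 369) + D(1*O(I)) = (253 - 369) + 1*12 = -116 + 12 = -104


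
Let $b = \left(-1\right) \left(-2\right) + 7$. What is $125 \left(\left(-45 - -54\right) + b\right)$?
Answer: $2250$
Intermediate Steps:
$b = 9$ ($b = 2 + 7 = 9$)
$125 \left(\left(-45 - -54\right) + b\right) = 125 \left(\left(-45 - -54\right) + 9\right) = 125 \left(\left(-45 + 54\right) + 9\right) = 125 \left(9 + 9\right) = 125 \cdot 18 = 2250$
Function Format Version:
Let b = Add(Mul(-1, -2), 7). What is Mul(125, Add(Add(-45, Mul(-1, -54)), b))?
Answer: 2250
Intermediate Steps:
b = 9 (b = Add(2, 7) = 9)
Mul(125, Add(Add(-45, Mul(-1, -54)), b)) = Mul(125, Add(Add(-45, Mul(-1, -54)), 9)) = Mul(125, Add(Add(-45, 54), 9)) = Mul(125, Add(9, 9)) = Mul(125, 18) = 2250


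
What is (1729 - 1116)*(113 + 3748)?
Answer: 2366793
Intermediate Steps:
(1729 - 1116)*(113 + 3748) = 613*3861 = 2366793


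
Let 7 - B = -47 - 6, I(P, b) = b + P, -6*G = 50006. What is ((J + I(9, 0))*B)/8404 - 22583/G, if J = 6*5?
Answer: 14269764/4775573 ≈ 2.9881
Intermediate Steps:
G = -25003/3 (G = -⅙*50006 = -25003/3 ≈ -8334.3)
I(P, b) = P + b
B = 60 (B = 7 - (-47 - 6) = 7 - 1*(-53) = 7 + 53 = 60)
J = 30
((J + I(9, 0))*B)/8404 - 22583/G = ((30 + (9 + 0))*60)/8404 - 22583/(-25003/3) = ((30 + 9)*60)*(1/8404) - 22583*(-3/25003) = (39*60)*(1/8404) + 6159/2273 = 2340*(1/8404) + 6159/2273 = 585/2101 + 6159/2273 = 14269764/4775573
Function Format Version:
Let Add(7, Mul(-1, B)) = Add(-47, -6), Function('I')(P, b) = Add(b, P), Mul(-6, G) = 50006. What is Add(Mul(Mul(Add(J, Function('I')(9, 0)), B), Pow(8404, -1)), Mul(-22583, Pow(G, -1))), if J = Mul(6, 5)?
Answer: Rational(14269764, 4775573) ≈ 2.9881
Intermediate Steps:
G = Rational(-25003, 3) (G = Mul(Rational(-1, 6), 50006) = Rational(-25003, 3) ≈ -8334.3)
Function('I')(P, b) = Add(P, b)
B = 60 (B = Add(7, Mul(-1, Add(-47, -6))) = Add(7, Mul(-1, -53)) = Add(7, 53) = 60)
J = 30
Add(Mul(Mul(Add(J, Function('I')(9, 0)), B), Pow(8404, -1)), Mul(-22583, Pow(G, -1))) = Add(Mul(Mul(Add(30, Add(9, 0)), 60), Pow(8404, -1)), Mul(-22583, Pow(Rational(-25003, 3), -1))) = Add(Mul(Mul(Add(30, 9), 60), Rational(1, 8404)), Mul(-22583, Rational(-3, 25003))) = Add(Mul(Mul(39, 60), Rational(1, 8404)), Rational(6159, 2273)) = Add(Mul(2340, Rational(1, 8404)), Rational(6159, 2273)) = Add(Rational(585, 2101), Rational(6159, 2273)) = Rational(14269764, 4775573)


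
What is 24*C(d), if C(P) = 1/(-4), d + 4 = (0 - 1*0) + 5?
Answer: -6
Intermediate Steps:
d = 1 (d = -4 + ((0 - 1*0) + 5) = -4 + ((0 + 0) + 5) = -4 + (0 + 5) = -4 + 5 = 1)
C(P) = -¼
24*C(d) = 24*(-¼) = -6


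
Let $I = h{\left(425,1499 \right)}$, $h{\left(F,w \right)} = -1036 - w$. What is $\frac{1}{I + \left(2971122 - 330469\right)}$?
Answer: $\frac{1}{2638118} \approx 3.7906 \cdot 10^{-7}$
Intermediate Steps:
$I = -2535$ ($I = -1036 - 1499 = -2535$)
$\frac{1}{I + \left(2971122 - 330469\right)} = \frac{1}{-2535 + \left(2971122 - 330469\right)} = \frac{1}{-2535 + 2640653} = \frac{1}{2638118}$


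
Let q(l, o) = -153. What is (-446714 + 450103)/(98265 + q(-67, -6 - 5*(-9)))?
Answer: 3389/98112 ≈ 0.034542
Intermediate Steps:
(-446714 + 450103)/(98265 + q(-67, -6 - 5*(-9))) = (-446714 + 450103)/(98265 - 153) = 3389/98112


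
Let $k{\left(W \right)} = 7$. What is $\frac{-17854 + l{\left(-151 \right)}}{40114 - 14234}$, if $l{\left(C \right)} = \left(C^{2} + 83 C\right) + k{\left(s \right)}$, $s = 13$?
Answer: $- \frac{7579}{25880} \approx -0.29285$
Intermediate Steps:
$l{\left(C \right)} = 7 + C^{2} + 83 C$ ($l{\left(C \right)} = \left(C^{2} + 83 C\right) + 7 = 7 + C^{2} + 83 C$)
$\frac{-17854 + l{\left(-151 \right)}}{40114 - 14234} = \frac{-17854 + \left(7 + \left(-151\right)^{2} + 83 \left(-151\right)\right)}{40114 - 14234} = \frac{-17854 + \left(7 + 22801 - 12533\right)}{25880} = \left(-17854 + 10275\right) \frac{1}{25880} = \left(-7579\right) \frac{1}{25880} = - \frac{7579}{25880}$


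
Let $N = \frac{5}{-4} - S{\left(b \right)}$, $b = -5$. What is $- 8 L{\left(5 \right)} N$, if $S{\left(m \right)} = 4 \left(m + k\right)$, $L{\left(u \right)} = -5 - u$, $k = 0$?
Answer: $1500$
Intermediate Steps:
$S{\left(m \right)} = 4 m$ ($S{\left(m \right)} = 4 \left(m + 0\right) = 4 m$)
$N = \frac{75}{4}$ ($N = \frac{5}{-4} - 4 \left(-5\right) = 5 \left(- \frac{1}{4}\right) - -20 = - \frac{5}{4} + 20 = \frac{75}{4} \approx 18.75$)
$- 8 L{\left(5 \right)} N = - 8 \left(-5 - 5\right) \frac{75}{4} = \left(-8\right) \left(-10\right) \frac{75}{4} = 80 \cdot \frac{75}{4} = 1500$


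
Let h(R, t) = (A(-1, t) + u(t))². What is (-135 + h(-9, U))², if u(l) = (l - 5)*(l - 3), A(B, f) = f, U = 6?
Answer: 2916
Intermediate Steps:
u(l) = (-5 + l)*(-3 + l)
h(R, t) = (15 + t² - 7*t)² (h(R, t) = (t + (15 + t² - 8*t))² = (15 + t² - 7*t)²)
(-135 + h(-9, U))² = (-135 + (15 + 6² - 7*6)²)² = (-135 + (15 + 36 - 42)²)² = (-135 + 9²)² = (-135 + 81)² = (-54)² = 2916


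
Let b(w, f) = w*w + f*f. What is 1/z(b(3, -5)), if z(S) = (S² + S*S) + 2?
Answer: 1/2314 ≈ 0.00043215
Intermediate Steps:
b(w, f) = f² + w² (b(w, f) = w² + f² = f² + w²)
z(S) = 2 + 2*S² (z(S) = (S² + S²) + 2 = 2*S² + 2 = 2 + 2*S²)
1/z(b(3, -5)) = 1/(2 + 2*((-5)² + 3²)²) = 1/(2 + 2*(25 + 9)²) = 1/(2 + 2*34²) = 1/(2 + 2*1156) = 1/(2 + 2312) = 1/2314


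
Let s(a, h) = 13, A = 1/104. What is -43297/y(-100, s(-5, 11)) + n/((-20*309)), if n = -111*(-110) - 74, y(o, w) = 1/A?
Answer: -67209401/160680 ≈ -418.28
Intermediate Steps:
A = 1/104 ≈ 0.0096154
y(o, w) = 104 (y(o, w) = 1/(1/104) = 104)
n = 12136 (n = 12210 - 74 = 12136)
-43297/y(-100, s(-5, 11)) + n/((-20*309)) = -43297/104 + 12136/((-20*309)) = -43297*1/104 + 12136/(-6180) = -43297/104 + 12136*(-1/6180) = -43297/104 - 3034/1545 = -67209401/160680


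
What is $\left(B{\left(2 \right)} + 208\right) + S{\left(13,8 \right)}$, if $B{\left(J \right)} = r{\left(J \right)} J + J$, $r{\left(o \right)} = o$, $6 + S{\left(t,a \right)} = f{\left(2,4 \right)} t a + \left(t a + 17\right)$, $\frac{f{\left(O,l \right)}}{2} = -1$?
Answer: $121$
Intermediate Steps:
$f{\left(O,l \right)} = -2$ ($f{\left(O,l \right)} = 2 \left(-1\right) = -2$)
$S{\left(t,a \right)} = 11 - a t$ ($S{\left(t,a \right)} = -6 + \left(- 2 t a + \left(t a + 17\right)\right) = -6 - \left(-17 + a t\right) = 11 - a t$)
$B{\left(J \right)} = J + J^{2}$ ($B{\left(J \right)} = J J + J = J^{2} + J = J + J^{2}$)
$\left(B{\left(2 \right)} + 208\right) + S{\left(13,8 \right)} = \left(2 \left(1 + 2\right) + 208\right) + \left(11 - 8 \cdot 13\right) = \left(2 \cdot 3 + 208\right) + \left(11 - 104\right) = \left(6 + 208\right) - 93 = 214 - 93 = 121$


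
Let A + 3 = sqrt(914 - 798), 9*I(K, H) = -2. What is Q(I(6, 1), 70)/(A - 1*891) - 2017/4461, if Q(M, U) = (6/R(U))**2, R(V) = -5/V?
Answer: -265643737/31829235 - 126*sqrt(29)/7135 ≈ -8.4410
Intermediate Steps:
I(K, H) = -2/9 (I(K, H) = (1/9)*(-2) = -2/9)
A = -3 + 2*sqrt(29) (A = -3 + sqrt(914 - 798) = -3 + sqrt(116) = -3 + 2*sqrt(29) ≈ 7.7703)
Q(M, U) = 36*U**2/25 (Q(M, U) = (6/((-5/U)))**2 = (6*(-U/5))**2 = (-6*U/5)**2 = 36*U**2/25)
Q(I(6, 1), 70)/(A - 1*891) - 2017/4461 = ((36/25)*70**2)/((-3 + 2*sqrt(29)) - 1*891) - 2017/4461 = ((36/25)*4900)/((-3 + 2*sqrt(29)) - 891) - 2017*1/4461 = 7056/(-894 + 2*sqrt(29)) - 2017/4461 = -2017/4461 + 7056/(-894 + 2*sqrt(29))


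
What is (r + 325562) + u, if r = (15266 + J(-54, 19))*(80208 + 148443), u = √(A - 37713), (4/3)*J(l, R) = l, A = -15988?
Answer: 6963302725/2 + I*√53701 ≈ 3.4817e+9 + 231.73*I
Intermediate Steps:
J(l, R) = 3*l/4
u = I*√53701 (u = √(-15988 - 37713) = √(-53701) = I*√53701 ≈ 231.73*I)
r = 6962651601/2 (r = (15266 + (¾)*(-54))*(80208 + 148443) = (15266 - 81/2)*228651 = (30451/2)*228651 = 6962651601/2 ≈ 3.4813e+9)
(r + 325562) + u = (6962651601/2 + 325562) + I*√53701 = 6963302725/2 + I*√53701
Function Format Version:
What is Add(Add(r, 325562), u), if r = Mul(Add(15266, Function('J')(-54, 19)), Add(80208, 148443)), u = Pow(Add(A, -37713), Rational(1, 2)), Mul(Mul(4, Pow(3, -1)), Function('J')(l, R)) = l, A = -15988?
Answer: Add(Rational(6963302725, 2), Mul(I, Pow(53701, Rational(1, 2)))) ≈ Add(3.4817e+9, Mul(231.73, I))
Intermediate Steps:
Function('J')(l, R) = Mul(Rational(3, 4), l)
u = Mul(I, Pow(53701, Rational(1, 2))) (u = Pow(Add(-15988, -37713), Rational(1, 2)) = Pow(-53701, Rational(1, 2)) = Mul(I, Pow(53701, Rational(1, 2))) ≈ Mul(231.73, I))
r = Rational(6962651601, 2) (r = Mul(Add(15266, Mul(Rational(3, 4), -54)), Add(80208, 148443)) = Mul(Add(15266, Rational(-81, 2)), 228651) = Mul(Rational(30451, 2), 228651) = Rational(6962651601, 2) ≈ 3.4813e+9)
Add(Add(r, 325562), u) = Add(Add(Rational(6962651601, 2), 325562), Mul(I, Pow(53701, Rational(1, 2)))) = Add(Rational(6963302725, 2), Mul(I, Pow(53701, Rational(1, 2))))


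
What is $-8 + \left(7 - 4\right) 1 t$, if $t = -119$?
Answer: $-365$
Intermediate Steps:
$-8 + \left(7 - 4\right) 1 t = -8 + \left(7 - 4\right) 1 \left(-119\right) = -8 + 3 \cdot 1 \left(-119\right) = -8 + 3 \left(-119\right) = -8 - 357 = -365$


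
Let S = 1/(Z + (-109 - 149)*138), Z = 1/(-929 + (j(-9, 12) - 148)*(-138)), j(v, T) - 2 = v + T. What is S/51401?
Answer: -18805/34414676989819 ≈ -5.4642e-10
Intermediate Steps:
j(v, T) = 2 + T + v (j(v, T) = 2 + (v + T) = 2 + (T + v) = 2 + T + v)
Z = 1/18805 (Z = 1/(-929 + ((2 + 12 - 9) - 148)*(-138)) = 1/(-929 + (5 - 148)*(-138)) = 1/(-929 - 143*(-138)) = 1/(-929 + 19734) = 1/18805 ≈ 5.3177e-5)
S = -18805/669533219 (S = 1/(1/18805 + (-109 - 149)*138) = 1/(1/18805 - 258*138) = 1/(1/18805 - 35604) = 1/(-669533219/18805) = -18805/669533219 ≈ -2.8087e-5)
S/51401 = -18805/669533219/51401 = -18805/669533219*1/51401 = -18805/34414676989819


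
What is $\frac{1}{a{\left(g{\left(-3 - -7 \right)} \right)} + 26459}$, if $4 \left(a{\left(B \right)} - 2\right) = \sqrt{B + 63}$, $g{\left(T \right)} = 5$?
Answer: $\frac{105844}{2800738067} - \frac{2 \sqrt{17}}{2800738067} \approx 3.7789 \cdot 10^{-5}$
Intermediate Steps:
$a{\left(B \right)} = 2 + \frac{\sqrt{63 + B}}{4}$ ($a{\left(B \right)} = 2 + \frac{\sqrt{B + 63}}{4} = 2 + \frac{\sqrt{63 + B}}{4}$)
$\frac{1}{a{\left(g{\left(-3 - -7 \right)} \right)} + 26459} = \frac{1}{\left(2 + \frac{\sqrt{63 + 5}}{4}\right) + 26459} = \frac{1}{\left(2 + \frac{\sqrt{68}}{4}\right) + 26459} = \frac{1}{\left(2 + \frac{2 \sqrt{17}}{4}\right) + 26459} = \frac{1}{\left(2 + \frac{\sqrt{17}}{2}\right) + 26459} = \frac{1}{26461 + \frac{\sqrt{17}}{2}}$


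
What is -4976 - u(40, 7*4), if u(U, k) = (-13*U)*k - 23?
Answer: 9607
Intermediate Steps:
u(U, k) = -23 - 13*U*k (u(U, k) = -13*U*k - 23 = -23 - 13*U*k)
-4976 - u(40, 7*4) = -4976 - (-23 - 13*40*7*4) = -4976 - (-23 - 13*40*28) = -4976 - (-23 - 14560) = -4976 - 1*(-14583) = -4976 + 14583 = 9607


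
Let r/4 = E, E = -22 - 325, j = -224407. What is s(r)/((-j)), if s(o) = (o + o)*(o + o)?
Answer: 7706176/224407 ≈ 34.340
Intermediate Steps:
E = -347
r = -1388 (r = 4*(-347) = -1388)
s(o) = 4*o**2 (s(o) = (2*o)*(2*o) = 4*o**2)
s(r)/((-j)) = (4*(-1388)**2)/((-1*(-224407))) = (4*1926544)/224407 = 7706176*(1/224407) = 7706176/224407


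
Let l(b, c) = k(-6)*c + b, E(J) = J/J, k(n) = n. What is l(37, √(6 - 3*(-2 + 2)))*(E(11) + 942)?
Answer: 34891 - 5658*√6 ≈ 21032.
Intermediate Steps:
E(J) = 1
l(b, c) = b - 6*c (l(b, c) = -6*c + b = b - 6*c)
l(37, √(6 - 3*(-2 + 2)))*(E(11) + 942) = (37 - 6*√(6 - 3*(-2 + 2)))*(1 + 942) = (37 - 6*√(6 - 3*0))*943 = (37 - 6*√(6 + 0))*943 = (37 - 6*√6)*943 = 34891 - 5658*√6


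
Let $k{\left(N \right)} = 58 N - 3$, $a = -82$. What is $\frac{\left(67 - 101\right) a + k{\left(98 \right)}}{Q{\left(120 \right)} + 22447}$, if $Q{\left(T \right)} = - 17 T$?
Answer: $\frac{8469}{20407} \approx 0.415$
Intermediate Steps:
$k{\left(N \right)} = -3 + 58 N$
$\frac{\left(67 - 101\right) a + k{\left(98 \right)}}{Q{\left(120 \right)} + 22447} = \frac{\left(67 - 101\right) \left(-82\right) + \left(-3 + 58 \cdot 98\right)}{\left(-17\right) 120 + 22447} = \frac{\left(-34\right) \left(-82\right) + \left(-3 + 5684\right)}{-2040 + 22447} = \frac{2788 + 5681}{20407} = 8469 \cdot \frac{1}{20407} = \frac{8469}{20407}$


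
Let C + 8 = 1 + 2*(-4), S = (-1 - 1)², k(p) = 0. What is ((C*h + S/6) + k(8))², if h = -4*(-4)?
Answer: 515524/9 ≈ 57280.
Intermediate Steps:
S = 4 (S = (-2)² = 4)
h = 16
C = -15 (C = -8 + (1 + 2*(-4)) = -8 + (1 - 8) = -8 - 7 = -15)
((C*h + S/6) + k(8))² = ((-15*16 + 4/6) + 0)² = ((-240 + 4*(⅙)) + 0)² = ((-240 + ⅔) + 0)² = (-718/3 + 0)² = (-718/3)² = 515524/9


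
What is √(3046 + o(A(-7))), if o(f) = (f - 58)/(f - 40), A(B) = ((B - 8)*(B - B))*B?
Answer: √304745/10 ≈ 55.204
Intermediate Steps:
A(B) = 0 (A(B) = ((-8 + B)*0)*B = 0*B = 0)
o(f) = (-58 + f)/(-40 + f)
√(3046 + o(A(-7))) = √(3046 + (-58 + 0)/(-40 + 0)) = √(3046 - 58/(-40)) = √(3046 - 1/40*(-58)) = √(3046 + 29/20) = √(60949/20) = √304745/10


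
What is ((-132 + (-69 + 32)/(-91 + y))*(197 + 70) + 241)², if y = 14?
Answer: 7211115363904/5929 ≈ 1.2162e+9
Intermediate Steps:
((-132 + (-69 + 32)/(-91 + y))*(197 + 70) + 241)² = ((-132 + (-69 + 32)/(-91 + 14))*(197 + 70) + 241)² = ((-132 - 37/(-77))*267 + 241)² = ((-132 - 37*(-1/77))*267 + 241)² = ((-132 + 37/77)*267 + 241)² = (-10127/77*267 + 241)² = (-2703909/77 + 241)² = (-2685352/77)² = 7211115363904/5929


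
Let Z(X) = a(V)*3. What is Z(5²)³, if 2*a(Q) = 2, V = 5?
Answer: 27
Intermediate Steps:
a(Q) = 1 (a(Q) = (½)*2 = 1)
Z(X) = 3 (Z(X) = 1*3 = 3)
Z(5²)³ = 3³ = 27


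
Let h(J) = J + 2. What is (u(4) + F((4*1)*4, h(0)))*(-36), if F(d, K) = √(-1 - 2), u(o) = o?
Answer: -144 - 36*I*√3 ≈ -144.0 - 62.354*I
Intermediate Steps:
h(J) = 2 + J
F(d, K) = I*√3 (F(d, K) = √(-3) = I*√3)
(u(4) + F((4*1)*4, h(0)))*(-36) = (4 + I*√3)*(-36) = -144 - 36*I*√3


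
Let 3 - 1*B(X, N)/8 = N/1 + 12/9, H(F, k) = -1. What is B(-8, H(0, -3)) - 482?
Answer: -1382/3 ≈ -460.67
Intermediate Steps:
B(X, N) = 40/3 - 8*N (B(X, N) = 24 - 8*(N/1 + 12/9) = 24 - 8*(N*1 + 12*(⅑)) = 24 - 8*(N + 4/3) = 24 - 8*(4/3 + N) = 24 + (-32/3 - 8*N) = 40/3 - 8*N)
B(-8, H(0, -3)) - 482 = (40/3 - 8*(-1)) - 482 = (40/3 + 8) - 482 = 64/3 - 482 = -1382/3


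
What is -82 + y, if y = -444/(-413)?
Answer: -33422/413 ≈ -80.925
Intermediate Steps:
y = 444/413 (y = -444*(-1/413) = 444/413 ≈ 1.0751)
-82 + y = -82 + 444/413 = -33422/413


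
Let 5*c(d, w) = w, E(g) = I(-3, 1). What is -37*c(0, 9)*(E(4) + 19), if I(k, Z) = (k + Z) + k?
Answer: -4662/5 ≈ -932.40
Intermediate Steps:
I(k, Z) = Z + 2*k (I(k, Z) = (Z + k) + k = Z + 2*k)
E(g) = -5 (E(g) = 1 + 2*(-3) = 1 - 6 = -5)
c(d, w) = w/5
-37*c(0, 9)*(E(4) + 19) = -37*(1/5)*9*(-5 + 19) = -333*14/5 = -37*126/5 = -4662/5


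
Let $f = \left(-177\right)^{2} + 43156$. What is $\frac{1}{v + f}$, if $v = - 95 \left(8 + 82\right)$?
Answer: $\frac{1}{65935} \approx 1.5166 \cdot 10^{-5}$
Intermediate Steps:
$v = -8550$ ($v = \left(-95\right) 90 = -8550$)
$f = 74485$ ($f = 31329 + 43156 = 74485$)
$\frac{1}{v + f} = \frac{1}{-8550 + 74485} = \frac{1}{65935}$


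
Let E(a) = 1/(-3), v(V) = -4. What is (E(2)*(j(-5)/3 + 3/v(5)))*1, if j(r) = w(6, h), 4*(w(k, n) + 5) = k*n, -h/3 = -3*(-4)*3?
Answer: 677/36 ≈ 18.806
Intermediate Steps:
h = -108 (h = -3*(-3*(-4))*3 = -36*3 = -3*36 = -108)
w(k, n) = -5 + k*n/4 (w(k, n) = -5 + (k*n)/4 = -5 + k*n/4)
j(r) = -167 (j(r) = -5 + (¼)*6*(-108) = -5 - 162 = -167)
E(a) = -⅓
(E(2)*(j(-5)/3 + 3/v(5)))*1 = -(-167/3 + 3/(-4))/3*1 = -(-167*⅓ + 3*(-¼))/3*1 = -(-167/3 - ¾)/3*1 = -⅓*(-677/12)*1 = (677/36)*1 = 677/36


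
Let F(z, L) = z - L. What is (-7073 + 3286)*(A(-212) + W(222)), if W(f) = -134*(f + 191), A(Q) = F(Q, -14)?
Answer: 210329980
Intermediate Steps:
A(Q) = 14 + Q (A(Q) = Q - 1*(-14) = Q + 14 = 14 + Q)
W(f) = -25594 - 134*f (W(f) = -134*(191 + f) = -25594 - 134*f)
(-7073 + 3286)*(A(-212) + W(222)) = (-7073 + 3286)*((14 - 212) + (-25594 - 134*222)) = -3787*(-198 + (-25594 - 29748)) = -3787*(-198 - 55342) = -3787*(-55540) = 210329980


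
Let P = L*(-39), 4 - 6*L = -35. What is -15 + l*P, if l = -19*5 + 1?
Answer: 23814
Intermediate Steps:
L = 13/2 (L = 2/3 - 1/6*(-35) = 2/3 + 35/6 = 13/2 ≈ 6.5000)
P = -507/2 (P = (13/2)*(-39) = -507/2 ≈ -253.50)
l = -94 (l = -95 + 1 = -94)
-15 + l*P = -15 - 94*(-507/2) = -15 + 23829 = 23814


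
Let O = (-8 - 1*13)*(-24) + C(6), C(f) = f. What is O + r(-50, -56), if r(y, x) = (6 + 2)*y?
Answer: 110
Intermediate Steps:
r(y, x) = 8*y
O = 510 (O = (-8 - 1*13)*(-24) + 6 = (-8 - 13)*(-24) + 6 = -21*(-24) + 6 = 504 + 6 = 510)
O + r(-50, -56) = 510 + 8*(-50) = 510 - 400 = 110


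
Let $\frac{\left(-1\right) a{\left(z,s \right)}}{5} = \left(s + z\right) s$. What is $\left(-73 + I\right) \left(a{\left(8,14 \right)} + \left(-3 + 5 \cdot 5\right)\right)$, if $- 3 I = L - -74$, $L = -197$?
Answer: $48576$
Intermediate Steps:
$a{\left(z,s \right)} = - 5 s \left(s + z\right)$ ($a{\left(z,s \right)} = - 5 \left(s + z\right) s = - 5 s \left(s + z\right)$)
$I = 41$ ($I = - \frac{-197 - -74}{3} = - \frac{-197 + 74}{3} = \left(- \frac{1}{3}\right) \left(-123\right) = 41$)
$\left(-73 + I\right) \left(a{\left(8,14 \right)} + \left(-3 + 5 \cdot 5\right)\right) = \left(-73 + 41\right) \left(\left(-5\right) 14 \left(14 + 8\right) + \left(-3 + 5 \cdot 5\right)\right) = - 32 \left(\left(-5\right) 14 \cdot 22 + \left(-3 + 25\right)\right) = - 32 \left(-1540 + 22\right) = \left(-32\right) \left(-1518\right) = 48576$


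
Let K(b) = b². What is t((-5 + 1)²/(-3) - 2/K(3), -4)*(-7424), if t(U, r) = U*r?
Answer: -1484800/9 ≈ -1.6498e+5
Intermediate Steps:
t((-5 + 1)²/(-3) - 2/K(3), -4)*(-7424) = (((-5 + 1)²/(-3) - 2/(3²))*(-4))*(-7424) = (((-4)²*(-⅓) - 2/9)*(-4))*(-7424) = ((16*(-⅓) - 2*⅑)*(-4))*(-7424) = ((-16/3 - 2/9)*(-4))*(-7424) = -50/9*(-4)*(-7424) = (200/9)*(-7424) = -1484800/9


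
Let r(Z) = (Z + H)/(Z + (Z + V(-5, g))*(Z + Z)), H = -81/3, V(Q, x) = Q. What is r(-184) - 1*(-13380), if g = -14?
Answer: 928143629/69368 ≈ 13380.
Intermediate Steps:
H = -27 (H = -81*1/3 = -27)
r(Z) = (-27 + Z)/(Z + 2*Z*(-5 + Z)) (r(Z) = (Z - 27)/(Z + (Z - 5)*(Z + Z)) = (-27 + Z)/(Z + (-5 + Z)*(2*Z)) = (-27 + Z)/(Z + 2*Z*(-5 + Z)))
r(-184) - 1*(-13380) = (-27 - 184)/((-184)*(-9 + 2*(-184))) - 1*(-13380) = -1/184*(-211)/(-9 - 368) + 13380 = -1/184*(-211)/(-377) + 13380 = -1/184*(-1/377)*(-211) + 13380 = -211/69368 + 13380 = 928143629/69368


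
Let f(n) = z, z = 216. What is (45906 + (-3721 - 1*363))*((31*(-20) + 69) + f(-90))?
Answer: -14010370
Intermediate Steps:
f(n) = 216
(45906 + (-3721 - 1*363))*((31*(-20) + 69) + f(-90)) = (45906 + (-3721 - 1*363))*((31*(-20) + 69) + 216) = (45906 + (-3721 - 363))*((-620 + 69) + 216) = (45906 - 4084)*(-551 + 216) = 41822*(-335) = -14010370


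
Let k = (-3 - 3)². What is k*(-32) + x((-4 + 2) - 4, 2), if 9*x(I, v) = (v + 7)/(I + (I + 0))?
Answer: -13825/12 ≈ -1152.1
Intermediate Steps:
k = 36 (k = (-6)² = 36)
x(I, v) = (7 + v)/(18*I) (x(I, v) = ((v + 7)/(I + (I + 0)))/9 = ((7 + v)/(I + I))/9 = ((7 + v)/((2*I)))/9 = ((7 + v)*(1/(2*I)))/9 = ((7 + v)/(2*I))/9 = (7 + v)/(18*I))
k*(-32) + x((-4 + 2) - 4, 2) = 36*(-32) + (7 + 2)/(18*((-4 + 2) - 4)) = -1152 + (1/18)*9/(-2 - 4) = -1152 + (1/18)*9/(-6) = -1152 + (1/18)*(-⅙)*9 = -1152 - 1/12 = -13825/12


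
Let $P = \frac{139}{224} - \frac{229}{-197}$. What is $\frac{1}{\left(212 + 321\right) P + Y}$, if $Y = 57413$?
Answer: $\frac{44128}{2575456771} \approx 1.7134 \cdot 10^{-5}$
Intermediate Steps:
$P = \frac{78679}{44128}$ ($P = 139 \cdot \frac{1}{224} - - \frac{229}{197} = \frac{139}{224} + \frac{229}{197} = \frac{78679}{44128} \approx 1.783$)
$\frac{1}{\left(212 + 321\right) P + Y} = \frac{1}{\left(212 + 321\right) \frac{78679}{44128} + 57413} = \frac{1}{533 \cdot \frac{78679}{44128} + 57413} = \frac{1}{\frac{41935907}{44128} + 57413} = \frac{1}{\frac{2575456771}{44128}} = \frac{44128}{2575456771}$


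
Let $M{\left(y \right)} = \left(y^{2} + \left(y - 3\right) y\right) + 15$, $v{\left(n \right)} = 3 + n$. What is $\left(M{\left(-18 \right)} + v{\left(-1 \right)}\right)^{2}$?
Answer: $516961$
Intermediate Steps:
$M{\left(y \right)} = 15 + y^{2} + y \left(-3 + y\right)$ ($M{\left(y \right)} = \left(y^{2} + \left(-3 + y\right) y\right) + 15 = \left(y^{2} + y \left(-3 + y\right)\right) + 15 = 15 + y^{2} + y \left(-3 + y\right)$)
$\left(M{\left(-18 \right)} + v{\left(-1 \right)}\right)^{2} = \left(\left(15 - -54 + 2 \left(-18\right)^{2}\right) + \left(3 - 1\right)\right)^{2} = \left(\left(15 + 54 + 2 \cdot 324\right) + 2\right)^{2} = \left(\left(15 + 54 + 648\right) + 2\right)^{2} = \left(717 + 2\right)^{2} = 719^{2} = 516961$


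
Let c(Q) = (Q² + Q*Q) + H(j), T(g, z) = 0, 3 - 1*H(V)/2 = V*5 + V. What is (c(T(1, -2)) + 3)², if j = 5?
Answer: 2601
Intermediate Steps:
H(V) = 6 - 12*V (H(V) = 6 - 2*(V*5 + V) = 6 - 2*(5*V + V) = 6 - 12*V)
c(Q) = -54 + 2*Q² (c(Q) = (Q² + Q*Q) + (6 - 12*5) = (Q² + Q²) + (6 - 60) = 2*Q² - 54 = -54 + 2*Q²)
(c(T(1, -2)) + 3)² = ((-54 + 2*0²) + 3)² = ((-54 + 2*0) + 3)² = ((-54 + 0) + 3)² = (-54 + 3)² = (-51)² = 2601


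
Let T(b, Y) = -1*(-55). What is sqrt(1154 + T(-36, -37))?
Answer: sqrt(1209) ≈ 34.771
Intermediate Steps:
T(b, Y) = 55
sqrt(1154 + T(-36, -37)) = sqrt(1154 + 55) = sqrt(1209)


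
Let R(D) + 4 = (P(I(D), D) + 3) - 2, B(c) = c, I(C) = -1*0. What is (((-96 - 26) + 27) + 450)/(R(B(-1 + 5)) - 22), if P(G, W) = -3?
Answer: -355/28 ≈ -12.679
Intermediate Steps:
I(C) = 0
R(D) = -6 (R(D) = -4 + ((-3 + 3) - 2) = -4 + (0 - 2) = -4 - 2 = -6)
(((-96 - 26) + 27) + 450)/(R(B(-1 + 5)) - 22) = (((-96 - 26) + 27) + 450)/(-6 - 22) = ((-122 + 27) + 450)/(-28) = (-95 + 450)*(-1/28) = 355*(-1/28) = -355/28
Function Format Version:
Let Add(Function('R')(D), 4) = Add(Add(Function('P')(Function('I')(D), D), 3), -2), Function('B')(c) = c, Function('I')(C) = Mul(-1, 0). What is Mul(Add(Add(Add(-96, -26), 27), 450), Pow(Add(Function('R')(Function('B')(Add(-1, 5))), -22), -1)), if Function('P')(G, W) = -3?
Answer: Rational(-355, 28) ≈ -12.679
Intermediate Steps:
Function('I')(C) = 0
Function('R')(D) = -6 (Function('R')(D) = Add(-4, Add(Add(-3, 3), -2)) = Add(-4, Add(0, -2)) = Add(-4, -2) = -6)
Mul(Add(Add(Add(-96, -26), 27), 450), Pow(Add(Function('R')(Function('B')(Add(-1, 5))), -22), -1)) = Mul(Add(Add(Add(-96, -26), 27), 450), Pow(Add(-6, -22), -1)) = Mul(Add(Add(-122, 27), 450), Pow(-28, -1)) = Mul(Add(-95, 450), Rational(-1, 28)) = Mul(355, Rational(-1, 28)) = Rational(-355, 28)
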